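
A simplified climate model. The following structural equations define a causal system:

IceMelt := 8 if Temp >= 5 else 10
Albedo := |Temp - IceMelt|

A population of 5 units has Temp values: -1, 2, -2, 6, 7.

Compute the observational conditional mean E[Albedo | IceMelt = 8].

E[Albedo|IceMelt=8] averages over only the 2 units with IceMelt=8 (Temp = 6, 7): Albedo = 2, 1, mean 1.5.

1.5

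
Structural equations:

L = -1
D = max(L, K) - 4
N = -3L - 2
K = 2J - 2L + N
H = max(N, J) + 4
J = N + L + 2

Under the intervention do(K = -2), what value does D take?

Intervening sets K = -2 and removes its equation (K = 2J - 2L + N).
D = max(L, K) - 4  [with L=-1, K=-2]  = -5

-5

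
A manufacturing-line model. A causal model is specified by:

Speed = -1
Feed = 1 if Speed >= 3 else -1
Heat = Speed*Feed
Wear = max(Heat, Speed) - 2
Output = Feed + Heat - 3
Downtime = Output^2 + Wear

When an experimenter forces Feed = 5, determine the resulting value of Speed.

-1

Under do(Feed=5), the mechanism Feed = 1 if Speed >= 3 else -1 is discarded; Feed is fixed at 5.
Speed is not downstream of the intervention, so its value is determined by the original equations.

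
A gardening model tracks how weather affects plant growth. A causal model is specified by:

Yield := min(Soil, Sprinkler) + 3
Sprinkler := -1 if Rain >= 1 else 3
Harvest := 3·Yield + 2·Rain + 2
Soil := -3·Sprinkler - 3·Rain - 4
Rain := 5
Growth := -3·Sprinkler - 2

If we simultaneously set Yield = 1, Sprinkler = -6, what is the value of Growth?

Setting Yield = 1, Sprinkler = -6 by intervention discards those variables' equations.
Growth = -3·Sprinkler - 2  [with Sprinkler=-6]  = 16

16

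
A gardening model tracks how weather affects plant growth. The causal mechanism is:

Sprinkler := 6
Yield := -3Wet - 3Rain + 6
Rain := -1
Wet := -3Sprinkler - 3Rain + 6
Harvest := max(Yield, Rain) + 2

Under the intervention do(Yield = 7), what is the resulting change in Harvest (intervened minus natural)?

Intervening sets Yield = 7 and removes its equation (Yield := -3Wet - 3Rain + 6).
Harvest = max(Yield, Rain) + 2  [with Yield=7, Rain=-1]  = 9
Without intervention: Wet = -3Sprinkler - 3Rain + 6  [with Sprinkler=6, Rain=-1]  = -9; Yield = -3Wet - 3Rain + 6  [with Wet=-9, Rain=-1]  = 36; Harvest = max(Yield, Rain) + 2  [with Yield=36, Rain=-1]  = 38.
Change = 9 − 38 = -29.

-29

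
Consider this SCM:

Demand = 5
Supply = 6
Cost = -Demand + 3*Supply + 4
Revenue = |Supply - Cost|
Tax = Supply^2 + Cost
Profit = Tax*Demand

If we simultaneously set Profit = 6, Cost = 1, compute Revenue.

Under do(Profit = 6, Cost = 1), each intervened variable's structural equation is replaced by its fixed value.
Revenue = |Supply - Cost|  [with Supply=6, Cost=1]  = 5

5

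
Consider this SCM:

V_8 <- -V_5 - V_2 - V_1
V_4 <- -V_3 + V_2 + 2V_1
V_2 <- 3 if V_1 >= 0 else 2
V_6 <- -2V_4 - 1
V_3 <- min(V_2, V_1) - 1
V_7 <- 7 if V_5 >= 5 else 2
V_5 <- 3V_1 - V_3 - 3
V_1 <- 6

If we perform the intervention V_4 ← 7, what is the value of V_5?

Intervening sets V_4 = 7 and removes its equation (V_4 <- -V_3 + V_2 + 2V_1).
No directed path runs from V_4 to V_5, so V_5 keeps its natural value.
V_2 = 3 if V_1 >= 0 else 2  [with V_1=6]  = 3
V_3 = min(V_2, V_1) - 1  [with V_2=3, V_1=6]  = 2
V_5 = 3V_1 - V_3 - 3  [with V_1=6, V_3=2]  = 13

13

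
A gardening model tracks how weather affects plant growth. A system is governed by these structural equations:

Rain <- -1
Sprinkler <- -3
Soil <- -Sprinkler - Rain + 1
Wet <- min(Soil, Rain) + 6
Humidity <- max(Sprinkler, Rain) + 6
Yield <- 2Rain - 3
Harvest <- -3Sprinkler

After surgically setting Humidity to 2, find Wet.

The intervention breaks the incoming arrows to Humidity: Humidity <- max(Sprinkler, Rain) + 6 no longer applies, and Humidity = 2.
Since Wet is not a descendant of the intervened variable, it is unaffected.
Soil = -Sprinkler - Rain + 1  [with Sprinkler=-3, Rain=-1]  = 5
Wet = min(Soil, Rain) + 6  [with Soil=5, Rain=-1]  = 5

5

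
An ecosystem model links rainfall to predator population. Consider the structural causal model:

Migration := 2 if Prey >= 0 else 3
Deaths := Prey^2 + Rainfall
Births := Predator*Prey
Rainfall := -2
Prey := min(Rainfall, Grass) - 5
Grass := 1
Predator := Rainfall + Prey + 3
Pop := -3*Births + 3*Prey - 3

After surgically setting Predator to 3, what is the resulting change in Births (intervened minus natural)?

-63

Intervening sets Predator = 3 and removes its equation (Predator := Rainfall + Prey + 3).
Prey = min(Rainfall, Grass) - 5  [with Rainfall=-2, Grass=1]  = -7
Births = Predator*Prey  [with Predator=3, Prey=-7]  = -21
Without intervention: Prey = min(Rainfall, Grass) - 5  [with Rainfall=-2, Grass=1]  = -7; Predator = Rainfall + Prey + 3  [with Rainfall=-2, Prey=-7]  = -6; Births = Predator*Prey  [with Predator=-6, Prey=-7]  = 42.
Change = -21 − 42 = -63.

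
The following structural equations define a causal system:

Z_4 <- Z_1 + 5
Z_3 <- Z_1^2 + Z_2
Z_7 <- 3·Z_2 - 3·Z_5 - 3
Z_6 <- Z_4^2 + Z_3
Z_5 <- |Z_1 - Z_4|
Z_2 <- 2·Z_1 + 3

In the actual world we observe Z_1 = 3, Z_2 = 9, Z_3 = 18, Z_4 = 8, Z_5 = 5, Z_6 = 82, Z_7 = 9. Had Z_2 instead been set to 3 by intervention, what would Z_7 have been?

-9

Under do(Z_2=3), the mechanism Z_2 <- 2·Z_1 + 3 is discarded; Z_2 is fixed at 3.
Z_4 = Z_1 + 5  [with Z_1=3]  = 8
Z_5 = |Z_1 - Z_4|  [with Z_1=3, Z_4=8]  = 5
Z_7 = 3·Z_2 - 3·Z_5 - 3  [with Z_2=3, Z_5=5]  = -9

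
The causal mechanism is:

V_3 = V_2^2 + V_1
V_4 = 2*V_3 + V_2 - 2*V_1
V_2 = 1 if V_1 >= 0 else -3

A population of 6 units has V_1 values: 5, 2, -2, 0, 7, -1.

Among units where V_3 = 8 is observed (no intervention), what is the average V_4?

9

Observing V_3=8 restricts to units where V_3's equation naturally yields 8: V_1 ∈ {7, -1}. In that subpopulation V_4 = 3, 15, mean 9.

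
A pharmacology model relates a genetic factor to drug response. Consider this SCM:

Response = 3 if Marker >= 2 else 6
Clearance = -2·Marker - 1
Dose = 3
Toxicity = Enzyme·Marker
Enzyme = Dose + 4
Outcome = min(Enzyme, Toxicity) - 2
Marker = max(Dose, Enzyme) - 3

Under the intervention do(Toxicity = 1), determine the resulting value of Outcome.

Under do(Toxicity=1), the mechanism Toxicity = Enzyme·Marker is discarded; Toxicity is fixed at 1.
Enzyme = Dose + 4  [with Dose=3]  = 7
Outcome = min(Enzyme, Toxicity) - 2  [with Enzyme=7, Toxicity=1]  = -1

-1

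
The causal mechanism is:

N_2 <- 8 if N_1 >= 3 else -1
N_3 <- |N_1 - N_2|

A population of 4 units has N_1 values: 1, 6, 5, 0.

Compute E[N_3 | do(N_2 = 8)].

5

Every unit gets N_2=8 under the intervention. N_3 values become 7, 2, 3, 8; E[N_3|do(N_2=8)] = 5.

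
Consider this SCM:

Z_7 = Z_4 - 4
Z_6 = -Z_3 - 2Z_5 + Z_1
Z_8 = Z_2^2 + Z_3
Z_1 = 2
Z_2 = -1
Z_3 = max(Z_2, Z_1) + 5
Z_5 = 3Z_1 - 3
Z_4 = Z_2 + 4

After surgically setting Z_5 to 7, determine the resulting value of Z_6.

-19

The intervention breaks the incoming arrows to Z_5: Z_5 = 3Z_1 - 3 no longer applies, and Z_5 = 7.
Z_3 = max(Z_2, Z_1) + 5  [with Z_2=-1, Z_1=2]  = 7
Z_6 = -Z_3 - 2Z_5 + Z_1  [with Z_3=7, Z_5=7, Z_1=2]  = -19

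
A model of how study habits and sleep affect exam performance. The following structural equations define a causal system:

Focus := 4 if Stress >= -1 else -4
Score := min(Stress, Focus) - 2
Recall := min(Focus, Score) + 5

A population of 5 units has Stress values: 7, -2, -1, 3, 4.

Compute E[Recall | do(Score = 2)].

The intervention sets Score=2 in all 5 units regardless of Stress. Recomputing Recall per unit gives 7, 1, 7, 7, 7; average 5.8.

5.8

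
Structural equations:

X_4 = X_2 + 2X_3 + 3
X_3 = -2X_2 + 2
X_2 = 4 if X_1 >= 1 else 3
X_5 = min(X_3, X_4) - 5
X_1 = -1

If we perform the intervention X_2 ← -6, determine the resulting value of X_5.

9

do(X_2=-6) replaces the equation X_2 = 4 if X_1 >= 1 else 3 with the constant X_2 = -6.
X_3 = -2X_2 + 2  [with X_2=-6]  = 14
X_4 = X_2 + 2X_3 + 3  [with X_2=-6, X_3=14]  = 25
X_5 = min(X_3, X_4) - 5  [with X_3=14, X_4=25]  = 9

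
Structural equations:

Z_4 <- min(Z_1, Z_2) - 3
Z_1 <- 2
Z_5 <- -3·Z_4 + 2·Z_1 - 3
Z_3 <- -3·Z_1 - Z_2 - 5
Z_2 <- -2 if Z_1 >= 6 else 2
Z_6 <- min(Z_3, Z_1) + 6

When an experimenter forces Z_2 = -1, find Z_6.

-4

Under do(Z_2=-1), the mechanism Z_2 <- -2 if Z_1 >= 6 else 2 is discarded; Z_2 is fixed at -1.
Z_3 = -3·Z_1 - Z_2 - 5  [with Z_1=2, Z_2=-1]  = -10
Z_6 = min(Z_3, Z_1) + 6  [with Z_3=-10, Z_1=2]  = -4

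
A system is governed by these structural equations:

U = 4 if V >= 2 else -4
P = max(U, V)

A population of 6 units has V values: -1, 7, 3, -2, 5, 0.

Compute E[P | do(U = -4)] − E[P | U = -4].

3

The intervention sets U=-4 in all 6 units regardless of V. Recomputing P per unit gives -1, 7, 3, -2, 5, 0; average 2.
Observing U=-4 restricts to units where U's equation naturally yields -4: V ∈ {-1, -2, 0}. In that subpopulation P = -1, -2, 0, mean -1.
Difference = 2 − (-1) = 3.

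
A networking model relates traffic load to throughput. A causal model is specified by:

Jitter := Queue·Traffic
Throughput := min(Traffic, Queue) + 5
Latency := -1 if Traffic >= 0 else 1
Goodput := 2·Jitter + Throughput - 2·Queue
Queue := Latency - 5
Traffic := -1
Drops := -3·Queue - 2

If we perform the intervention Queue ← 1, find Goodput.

0

The intervention breaks the incoming arrows to Queue: Queue := Latency - 5 no longer applies, and Queue = 1.
Jitter = Queue·Traffic  [with Queue=1, Traffic=-1]  = -1
Throughput = min(Traffic, Queue) + 5  [with Traffic=-1, Queue=1]  = 4
Goodput = 2·Jitter + Throughput - 2·Queue  [with Jitter=-1, Throughput=4, Queue=1]  = 0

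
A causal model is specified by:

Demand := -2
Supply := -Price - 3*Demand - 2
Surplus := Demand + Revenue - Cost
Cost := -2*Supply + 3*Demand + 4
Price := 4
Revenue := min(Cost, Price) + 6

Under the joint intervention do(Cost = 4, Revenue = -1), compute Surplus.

-7

The joint intervention fixes Cost = 4, Revenue = -1, removing each variable's own equation.
Surplus = Demand + Revenue - Cost  [with Demand=-2, Revenue=-1, Cost=4]  = -7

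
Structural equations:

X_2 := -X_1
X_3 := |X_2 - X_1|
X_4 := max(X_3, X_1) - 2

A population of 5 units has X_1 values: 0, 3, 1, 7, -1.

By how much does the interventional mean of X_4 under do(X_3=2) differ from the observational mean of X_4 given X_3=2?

Every unit gets X_3=2 under the intervention. X_4 values become 0, 1, 0, 5, 0; E[X_4|do(X_3=2)] = 1.2.
Observing X_3=2 restricts to units where X_3's equation naturally yields 2: X_1 ∈ {1, -1}. In that subpopulation X_4 = 0, 0, mean 0.
Difference = 1.2 − 0 = 1.2.

1.2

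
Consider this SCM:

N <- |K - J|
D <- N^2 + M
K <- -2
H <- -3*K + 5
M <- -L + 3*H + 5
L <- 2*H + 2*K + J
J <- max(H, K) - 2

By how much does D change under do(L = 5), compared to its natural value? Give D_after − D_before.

Under do(L=5), the mechanism L <- 2*H + 2*K + J is discarded; L is fixed at 5.
H = -3*K + 5  [with K=-2]  = 11
J = max(H, K) - 2  [with H=11, K=-2]  = 9
N = |K - J|  [with K=-2, J=9]  = 11
M = -L + 3*H + 5  [with L=5, H=11]  = 33
D = N^2 + M  [with N=11, M=33]  = 154
Without intervention: H = -3*K + 5  [with K=-2]  = 11; J = max(H, K) - 2  [with H=11, K=-2]  = 9; N = |K - J|  [with K=-2, J=9]  = 11; L = 2*H + 2*K + J  [with H=11, K=-2, J=9]  = 27; M = -L + 3*H + 5  [with L=27, H=11]  = 11; D = N^2 + M  [with N=11, M=11]  = 132.
Change = 154 − 132 = 22.

22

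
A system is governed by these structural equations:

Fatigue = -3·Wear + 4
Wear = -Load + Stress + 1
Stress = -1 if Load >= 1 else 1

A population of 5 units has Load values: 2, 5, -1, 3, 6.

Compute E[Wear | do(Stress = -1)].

The intervention sets Stress=-1 in all 5 units regardless of Load. Recomputing Wear per unit gives -2, -5, 1, -3, -6; average -3.

-3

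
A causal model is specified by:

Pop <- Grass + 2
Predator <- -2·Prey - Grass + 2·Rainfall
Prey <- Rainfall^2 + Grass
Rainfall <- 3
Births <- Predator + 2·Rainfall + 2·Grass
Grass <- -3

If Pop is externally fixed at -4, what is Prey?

6

do(Pop=-4) replaces the equation Pop <- Grass + 2 with the constant Pop = -4.
Prey is not downstream of the intervention, so its value is determined by the original equations.
Prey = Rainfall^2 + Grass  [with Rainfall=3, Grass=-3]  = 6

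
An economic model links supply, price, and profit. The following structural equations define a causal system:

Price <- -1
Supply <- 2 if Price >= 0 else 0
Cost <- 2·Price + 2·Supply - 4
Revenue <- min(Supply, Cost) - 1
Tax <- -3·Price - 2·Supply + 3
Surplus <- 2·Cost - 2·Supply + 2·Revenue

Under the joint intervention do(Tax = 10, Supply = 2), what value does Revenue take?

-3

Setting Tax = 10, Supply = 2 by intervention discards those variables' equations.
Cost = 2·Price + 2·Supply - 4  [with Price=-1, Supply=2]  = -2
Revenue = min(Supply, Cost) - 1  [with Supply=2, Cost=-2]  = -3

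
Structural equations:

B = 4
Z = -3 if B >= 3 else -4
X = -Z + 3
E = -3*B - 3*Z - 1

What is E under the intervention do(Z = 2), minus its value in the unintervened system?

-15

Under do(Z=2), the mechanism Z = -3 if B >= 3 else -4 is discarded; Z is fixed at 2.
E = -3*B - 3*Z - 1  [with B=4, Z=2]  = -19
Without intervention: Z = -3 if B >= 3 else -4  [with B=4]  = -3; E = -3*B - 3*Z - 1  [with B=4, Z=-3]  = -4.
Change = -19 − (-4) = -15.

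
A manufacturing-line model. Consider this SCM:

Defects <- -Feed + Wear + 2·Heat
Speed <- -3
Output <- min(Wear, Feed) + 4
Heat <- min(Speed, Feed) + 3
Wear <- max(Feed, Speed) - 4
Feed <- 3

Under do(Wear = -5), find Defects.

Intervening sets Wear = -5 and removes its equation (Wear <- max(Feed, Speed) - 4).
Heat = min(Speed, Feed) + 3  [with Speed=-3, Feed=3]  = 0
Defects = -Feed + Wear + 2·Heat  [with Feed=3, Wear=-5, Heat=0]  = -8

-8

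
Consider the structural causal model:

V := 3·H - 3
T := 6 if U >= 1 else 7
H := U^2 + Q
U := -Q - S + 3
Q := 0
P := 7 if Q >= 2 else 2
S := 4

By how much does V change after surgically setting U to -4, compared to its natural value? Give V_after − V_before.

The intervention breaks the incoming arrows to U: U := -Q - S + 3 no longer applies, and U = -4.
H = U^2 + Q  [with U=-4, Q=0]  = 16
V = 3·H - 3  [with H=16]  = 45
Without intervention: U = -Q - S + 3  [with Q=0, S=4]  = -1; H = U^2 + Q  [with U=-1, Q=0]  = 1; V = 3·H - 3  [with H=1]  = 0.
Change = 45 − 0 = 45.

45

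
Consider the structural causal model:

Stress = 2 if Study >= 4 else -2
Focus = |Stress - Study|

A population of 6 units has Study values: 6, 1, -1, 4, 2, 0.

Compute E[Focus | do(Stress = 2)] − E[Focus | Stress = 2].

The intervention sets Stress=2 in all 6 units regardless of Study. Recomputing Focus per unit gives 4, 1, 3, 2, 0, 2; average 2.
Conditioning on Stress=2 selects the 2 unit(s) with Study ∈ {6, 4}. Their Focus values: 4, 2. Mean = 3.
Difference = 2 − 3 = -1.

-1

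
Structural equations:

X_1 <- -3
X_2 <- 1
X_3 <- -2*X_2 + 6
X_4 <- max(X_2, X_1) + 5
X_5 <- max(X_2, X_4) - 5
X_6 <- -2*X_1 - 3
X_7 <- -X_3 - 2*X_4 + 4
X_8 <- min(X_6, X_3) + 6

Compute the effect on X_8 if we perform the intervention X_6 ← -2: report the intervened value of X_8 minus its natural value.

-5

Intervening sets X_6 = -2 and removes its equation (X_6 <- -2*X_1 - 3).
X_3 = -2*X_2 + 6  [with X_2=1]  = 4
X_8 = min(X_6, X_3) + 6  [with X_6=-2, X_3=4]  = 4
Without intervention: X_3 = -2*X_2 + 6  [with X_2=1]  = 4; X_6 = -2*X_1 - 3  [with X_1=-3]  = 3; X_8 = min(X_6, X_3) + 6  [with X_6=3, X_3=4]  = 9.
Change = 4 − 9 = -5.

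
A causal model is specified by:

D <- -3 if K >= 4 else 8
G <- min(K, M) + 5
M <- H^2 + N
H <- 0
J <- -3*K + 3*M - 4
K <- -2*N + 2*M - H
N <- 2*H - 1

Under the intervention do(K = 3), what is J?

The intervention breaks the incoming arrows to K: K <- -2*N + 2*M - H no longer applies, and K = 3.
N = 2*H - 1  [with H=0]  = -1
M = H^2 + N  [with H=0, N=-1]  = -1
J = -3*K + 3*M - 4  [with K=3, M=-1]  = -16

-16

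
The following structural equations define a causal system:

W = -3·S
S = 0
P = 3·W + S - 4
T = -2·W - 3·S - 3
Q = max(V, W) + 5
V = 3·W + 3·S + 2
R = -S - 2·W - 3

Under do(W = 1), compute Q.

Under do(W=1), the mechanism W = -3·S is discarded; W is fixed at 1.
V = 3·W + 3·S + 2  [with W=1, S=0]  = 5
Q = max(V, W) + 5  [with V=5, W=1]  = 10

10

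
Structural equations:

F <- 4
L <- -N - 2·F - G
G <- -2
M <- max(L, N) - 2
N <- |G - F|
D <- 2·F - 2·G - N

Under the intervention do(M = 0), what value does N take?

6

do(M=0) replaces the equation M <- max(L, N) - 2 with the constant M = 0.
N is not downstream of the intervention, so its value is determined by the original equations.
N = |G - F|  [with G=-2, F=4]  = 6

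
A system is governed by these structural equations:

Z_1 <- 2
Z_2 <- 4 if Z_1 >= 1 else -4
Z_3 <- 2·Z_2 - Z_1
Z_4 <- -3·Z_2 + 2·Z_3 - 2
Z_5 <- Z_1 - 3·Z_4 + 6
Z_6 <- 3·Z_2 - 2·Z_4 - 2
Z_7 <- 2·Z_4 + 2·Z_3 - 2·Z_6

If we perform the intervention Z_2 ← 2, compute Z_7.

-28

Under do(Z_2=2), the mechanism Z_2 <- 4 if Z_1 >= 1 else -4 is discarded; Z_2 is fixed at 2.
Z_3 = 2·Z_2 - Z_1  [with Z_2=2, Z_1=2]  = 2
Z_4 = -3·Z_2 + 2·Z_3 - 2  [with Z_2=2, Z_3=2]  = -4
Z_6 = 3·Z_2 - 2·Z_4 - 2  [with Z_2=2, Z_4=-4]  = 12
Z_7 = 2·Z_4 + 2·Z_3 - 2·Z_6  [with Z_4=-4, Z_3=2, Z_6=12]  = -28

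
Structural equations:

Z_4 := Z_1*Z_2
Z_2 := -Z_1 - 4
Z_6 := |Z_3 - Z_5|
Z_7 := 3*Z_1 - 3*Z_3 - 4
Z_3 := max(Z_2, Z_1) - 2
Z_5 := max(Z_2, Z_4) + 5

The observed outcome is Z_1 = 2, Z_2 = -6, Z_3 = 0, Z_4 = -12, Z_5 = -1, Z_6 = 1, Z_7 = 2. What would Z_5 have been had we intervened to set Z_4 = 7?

12

Intervening sets Z_4 = 7 and removes its equation (Z_4 := Z_1*Z_2).
Z_2 = -Z_1 - 4  [with Z_1=2]  = -6
Z_5 = max(Z_2, Z_4) + 5  [with Z_2=-6, Z_4=7]  = 12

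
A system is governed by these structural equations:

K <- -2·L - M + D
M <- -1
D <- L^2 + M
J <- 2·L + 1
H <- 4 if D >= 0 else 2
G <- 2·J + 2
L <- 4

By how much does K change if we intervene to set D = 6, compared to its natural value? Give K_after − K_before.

The intervention breaks the incoming arrows to D: D <- L^2 + M no longer applies, and D = 6.
K = -2·L - M + D  [with L=4, M=-1, D=6]  = -1
Without intervention: D = L^2 + M  [with L=4, M=-1]  = 15; K = -2·L - M + D  [with L=4, M=-1, D=15]  = 8.
Change = -1 − 8 = -9.

-9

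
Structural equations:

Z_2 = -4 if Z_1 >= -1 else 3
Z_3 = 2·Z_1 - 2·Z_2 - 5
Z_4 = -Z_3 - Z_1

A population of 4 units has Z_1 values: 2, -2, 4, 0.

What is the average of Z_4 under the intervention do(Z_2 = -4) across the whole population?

The intervention sets Z_2=-4 in all 4 units regardless of Z_1. Recomputing Z_4 per unit gives -9, 3, -15, -3; average -6.

-6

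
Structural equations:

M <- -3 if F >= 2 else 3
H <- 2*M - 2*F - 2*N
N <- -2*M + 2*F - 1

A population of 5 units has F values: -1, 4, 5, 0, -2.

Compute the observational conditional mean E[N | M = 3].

Conditioning on M=3 selects the 3 unit(s) with F ∈ {-1, 0, -2}. Their N values: -9, -7, -11. Mean = -9.

-9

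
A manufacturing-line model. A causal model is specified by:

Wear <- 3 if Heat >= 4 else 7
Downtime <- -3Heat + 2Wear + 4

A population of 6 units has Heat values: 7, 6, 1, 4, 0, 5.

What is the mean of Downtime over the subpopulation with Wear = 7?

Conditioning on Wear=7 selects the 2 unit(s) with Heat ∈ {1, 0}. Their Downtime values: 15, 18. Mean = 16.5.

16.5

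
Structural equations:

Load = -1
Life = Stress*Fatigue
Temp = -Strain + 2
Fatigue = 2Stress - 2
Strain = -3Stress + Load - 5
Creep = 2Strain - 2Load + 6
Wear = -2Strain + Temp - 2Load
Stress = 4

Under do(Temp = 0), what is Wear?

Under do(Temp=0), the mechanism Temp = -Strain + 2 is discarded; Temp is fixed at 0.
Strain = -3Stress + Load - 5  [with Stress=4, Load=-1]  = -18
Wear = -2Strain + Temp - 2Load  [with Strain=-18, Temp=0, Load=-1]  = 38

38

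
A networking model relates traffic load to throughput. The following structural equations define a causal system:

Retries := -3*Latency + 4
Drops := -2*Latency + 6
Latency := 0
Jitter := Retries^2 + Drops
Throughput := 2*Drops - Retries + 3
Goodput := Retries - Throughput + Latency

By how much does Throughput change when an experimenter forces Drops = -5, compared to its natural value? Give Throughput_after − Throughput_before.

-22

do(Drops=-5) replaces the equation Drops := -2*Latency + 6 with the constant Drops = -5.
Retries = -3*Latency + 4  [with Latency=0]  = 4
Throughput = 2*Drops - Retries + 3  [with Drops=-5, Retries=4]  = -11
Without intervention: Drops = -2*Latency + 6  [with Latency=0]  = 6; Retries = -3*Latency + 4  [with Latency=0]  = 4; Throughput = 2*Drops - Retries + 3  [with Drops=6, Retries=4]  = 11.
Change = -11 − 11 = -22.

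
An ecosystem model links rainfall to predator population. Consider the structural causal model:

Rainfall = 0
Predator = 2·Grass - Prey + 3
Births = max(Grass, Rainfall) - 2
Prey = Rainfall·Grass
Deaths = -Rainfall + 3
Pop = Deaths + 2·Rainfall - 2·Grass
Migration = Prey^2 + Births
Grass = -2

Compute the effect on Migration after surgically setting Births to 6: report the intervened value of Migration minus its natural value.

Under do(Births=6), the mechanism Births = max(Grass, Rainfall) - 2 is discarded; Births is fixed at 6.
Prey = Rainfall·Grass  [with Rainfall=0, Grass=-2]  = 0
Migration = Prey^2 + Births  [with Prey=0, Births=6]  = 6
Without intervention: Prey = Rainfall·Grass  [with Rainfall=0, Grass=-2]  = 0; Births = max(Grass, Rainfall) - 2  [with Grass=-2, Rainfall=0]  = -2; Migration = Prey^2 + Births  [with Prey=0, Births=-2]  = -2.
Change = 6 − (-2) = 8.

8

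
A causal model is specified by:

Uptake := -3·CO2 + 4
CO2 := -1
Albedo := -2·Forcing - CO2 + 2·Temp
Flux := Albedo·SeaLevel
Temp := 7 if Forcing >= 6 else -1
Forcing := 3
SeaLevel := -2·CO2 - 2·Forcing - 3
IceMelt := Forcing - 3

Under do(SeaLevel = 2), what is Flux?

-14

Intervening sets SeaLevel = 2 and removes its equation (SeaLevel := -2·CO2 - 2·Forcing - 3).
Temp = 7 if Forcing >= 6 else -1  [with Forcing=3]  = -1
Albedo = -2·Forcing - CO2 + 2·Temp  [with Forcing=3, CO2=-1, Temp=-1]  = -7
Flux = Albedo·SeaLevel  [with Albedo=-7, SeaLevel=2]  = -14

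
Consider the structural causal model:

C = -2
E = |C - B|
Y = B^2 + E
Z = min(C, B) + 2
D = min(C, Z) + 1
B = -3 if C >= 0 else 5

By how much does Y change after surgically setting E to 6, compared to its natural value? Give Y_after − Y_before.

-1

The intervention breaks the incoming arrows to E: E = |C - B| no longer applies, and E = 6.
B = -3 if C >= 0 else 5  [with C=-2]  = 5
Y = B^2 + E  [with B=5, E=6]  = 31
Without intervention: B = -3 if C >= 0 else 5  [with C=-2]  = 5; E = |C - B|  [with C=-2, B=5]  = 7; Y = B^2 + E  [with B=5, E=7]  = 32.
Change = 31 − 32 = -1.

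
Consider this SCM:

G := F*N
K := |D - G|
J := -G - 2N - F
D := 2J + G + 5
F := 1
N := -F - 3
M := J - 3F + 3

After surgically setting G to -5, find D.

do(G=-5) replaces the equation G := F*N with the constant G = -5.
N = -F - 3  [with F=1]  = -4
J = -G - 2N - F  [with G=-5, N=-4, F=1]  = 12
D = 2J + G + 5  [with J=12, G=-5]  = 24

24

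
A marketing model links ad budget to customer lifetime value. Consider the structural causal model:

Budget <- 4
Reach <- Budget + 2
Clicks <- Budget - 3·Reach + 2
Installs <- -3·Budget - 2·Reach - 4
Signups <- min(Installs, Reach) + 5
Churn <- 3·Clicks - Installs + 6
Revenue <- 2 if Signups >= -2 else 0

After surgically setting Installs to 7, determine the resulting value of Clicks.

-12

Under do(Installs=7), the mechanism Installs <- -3·Budget - 2·Reach - 4 is discarded; Installs is fixed at 7.
Since Clicks is not a descendant of the intervened variable, it is unaffected.
Reach = Budget + 2  [with Budget=4]  = 6
Clicks = Budget - 3·Reach + 2  [with Budget=4, Reach=6]  = -12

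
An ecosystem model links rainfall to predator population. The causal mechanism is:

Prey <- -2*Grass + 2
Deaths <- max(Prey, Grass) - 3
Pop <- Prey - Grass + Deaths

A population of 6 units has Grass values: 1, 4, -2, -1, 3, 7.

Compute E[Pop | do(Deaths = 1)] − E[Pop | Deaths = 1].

do(Deaths=1) breaks Deaths's dependence on Grass. With Deaths=1 fixed, Pop across the units is 0, -9, 9, 6, -6, -18, mean -3.
E[Pop|Deaths=1] averages over only the 2 units with Deaths=1 (Grass = 4, -1): Pop = -9, 6, mean -1.5.
Difference = -3 − (-1.5) = -1.5.

-1.5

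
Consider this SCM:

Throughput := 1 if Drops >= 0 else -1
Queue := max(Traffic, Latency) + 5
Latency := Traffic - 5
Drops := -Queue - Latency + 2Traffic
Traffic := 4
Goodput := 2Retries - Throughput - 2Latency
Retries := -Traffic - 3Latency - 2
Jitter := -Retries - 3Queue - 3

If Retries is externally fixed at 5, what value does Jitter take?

-35

The intervention breaks the incoming arrows to Retries: Retries := -Traffic - 3Latency - 2 no longer applies, and Retries = 5.
Latency = Traffic - 5  [with Traffic=4]  = -1
Queue = max(Traffic, Latency) + 5  [with Traffic=4, Latency=-1]  = 9
Jitter = -Retries - 3Queue - 3  [with Retries=5, Queue=9]  = -35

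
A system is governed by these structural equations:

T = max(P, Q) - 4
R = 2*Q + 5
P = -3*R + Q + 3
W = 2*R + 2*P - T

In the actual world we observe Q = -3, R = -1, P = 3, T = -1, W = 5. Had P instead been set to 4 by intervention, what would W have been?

6

do(P=4) replaces the equation P = -3*R + Q + 3 with the constant P = 4.
R = 2*Q + 5  [with Q=-3]  = -1
T = max(P, Q) - 4  [with P=4, Q=-3]  = 0
W = 2*R + 2*P - T  [with R=-1, P=4, T=0]  = 6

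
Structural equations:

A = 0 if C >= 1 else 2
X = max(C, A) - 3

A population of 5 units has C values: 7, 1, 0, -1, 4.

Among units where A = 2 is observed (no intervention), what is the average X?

E[X|A=2] averages over only the 2 units with A=2 (C = 0, -1): X = -1, -1, mean -1.

-1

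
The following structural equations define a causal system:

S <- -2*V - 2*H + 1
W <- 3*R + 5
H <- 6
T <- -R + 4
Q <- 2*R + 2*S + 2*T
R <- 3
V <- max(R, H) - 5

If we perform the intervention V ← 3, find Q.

-26

The intervention breaks the incoming arrows to V: V <- max(R, H) - 5 no longer applies, and V = 3.
S = -2*V - 2*H + 1  [with V=3, H=6]  = -17
T = -R + 4  [with R=3]  = 1
Q = 2*R + 2*S + 2*T  [with R=3, S=-17, T=1]  = -26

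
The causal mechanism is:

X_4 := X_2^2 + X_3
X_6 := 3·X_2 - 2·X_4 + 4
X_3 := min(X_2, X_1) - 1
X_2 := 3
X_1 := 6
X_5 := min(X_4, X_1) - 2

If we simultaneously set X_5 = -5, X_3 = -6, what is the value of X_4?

3

Under do(X_5 = -5, X_3 = -6), each intervened variable's structural equation is replaced by its fixed value.
X_4 = X_2^2 + X_3  [with X_2=3, X_3=-6]  = 3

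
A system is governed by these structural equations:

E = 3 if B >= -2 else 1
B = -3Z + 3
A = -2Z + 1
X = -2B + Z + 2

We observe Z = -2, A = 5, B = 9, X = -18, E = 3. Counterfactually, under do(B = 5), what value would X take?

The intervention breaks the incoming arrows to B: B = -3Z + 3 no longer applies, and B = 5.
X = -2B + Z + 2  [with B=5, Z=-2]  = -10

-10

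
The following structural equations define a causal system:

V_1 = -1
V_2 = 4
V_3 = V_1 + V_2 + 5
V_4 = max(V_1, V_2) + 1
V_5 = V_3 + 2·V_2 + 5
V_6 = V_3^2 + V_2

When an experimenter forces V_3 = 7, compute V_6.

53

The intervention breaks the incoming arrows to V_3: V_3 = V_1 + V_2 + 5 no longer applies, and V_3 = 7.
V_6 = V_3^2 + V_2  [with V_3=7, V_2=4]  = 53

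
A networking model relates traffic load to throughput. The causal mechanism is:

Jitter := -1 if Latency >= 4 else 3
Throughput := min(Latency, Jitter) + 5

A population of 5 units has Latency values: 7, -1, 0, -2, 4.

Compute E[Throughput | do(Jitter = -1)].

3.8

The intervention sets Jitter=-1 in all 5 units regardless of Latency. Recomputing Throughput per unit gives 4, 4, 4, 3, 4; average 3.8.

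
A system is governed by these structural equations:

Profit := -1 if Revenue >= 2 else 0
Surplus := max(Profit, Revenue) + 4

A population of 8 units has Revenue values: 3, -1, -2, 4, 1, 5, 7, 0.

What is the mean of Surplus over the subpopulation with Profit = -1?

8.75

Observing Profit=-1 restricts to units where Profit's equation naturally yields -1: Revenue ∈ {3, 4, 5, 7}. In that subpopulation Surplus = 7, 8, 9, 11, mean 8.75.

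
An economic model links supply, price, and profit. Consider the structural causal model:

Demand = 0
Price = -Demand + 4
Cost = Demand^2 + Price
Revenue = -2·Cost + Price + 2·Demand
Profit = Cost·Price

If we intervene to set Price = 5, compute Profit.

25

do(Price=5) replaces the equation Price = -Demand + 4 with the constant Price = 5.
Cost = Demand^2 + Price  [with Demand=0, Price=5]  = 5
Profit = Cost·Price  [with Cost=5, Price=5]  = 25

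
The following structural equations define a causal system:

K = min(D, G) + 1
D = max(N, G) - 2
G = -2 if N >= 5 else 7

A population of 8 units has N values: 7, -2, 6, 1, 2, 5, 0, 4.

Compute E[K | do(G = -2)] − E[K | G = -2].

-0.25

Under do(G=-2), G's equation is replaced by G=-2 for every unit. Per-unit K: -1, -3, -1, -1, -1, -1, -1, -1. Mean = -1.25.
Observing G=-2 restricts to units where G's equation naturally yields -2: N ∈ {7, 6, 5}. In that subpopulation K = -1, -1, -1, mean -1.
Difference = -1.25 − (-1) = -0.25.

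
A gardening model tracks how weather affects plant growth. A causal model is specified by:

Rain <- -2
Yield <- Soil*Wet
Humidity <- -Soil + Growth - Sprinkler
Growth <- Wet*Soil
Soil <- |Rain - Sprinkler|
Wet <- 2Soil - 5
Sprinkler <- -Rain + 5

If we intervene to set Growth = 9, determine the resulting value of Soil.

9

do(Growth=9) replaces the equation Growth <- Wet*Soil with the constant Growth = 9.
Soil is not downstream of the intervention, so its value is determined by the original equations.
Sprinkler = -Rain + 5  [with Rain=-2]  = 7
Soil = |Rain - Sprinkler|  [with Rain=-2, Sprinkler=7]  = 9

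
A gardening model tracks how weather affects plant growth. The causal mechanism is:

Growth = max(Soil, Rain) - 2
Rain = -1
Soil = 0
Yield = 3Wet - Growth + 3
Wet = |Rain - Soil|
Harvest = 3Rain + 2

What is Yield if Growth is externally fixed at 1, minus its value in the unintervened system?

-3

Intervening sets Growth = 1 and removes its equation (Growth = max(Soil, Rain) - 2).
Wet = |Rain - Soil|  [with Rain=-1, Soil=0]  = 1
Yield = 3Wet - Growth + 3  [with Wet=1, Growth=1]  = 5
Without intervention: Wet = |Rain - Soil|  [with Rain=-1, Soil=0]  = 1; Growth = max(Soil, Rain) - 2  [with Soil=0, Rain=-1]  = -2; Yield = 3Wet - Growth + 3  [with Wet=1, Growth=-2]  = 8.
Change = 5 − 8 = -3.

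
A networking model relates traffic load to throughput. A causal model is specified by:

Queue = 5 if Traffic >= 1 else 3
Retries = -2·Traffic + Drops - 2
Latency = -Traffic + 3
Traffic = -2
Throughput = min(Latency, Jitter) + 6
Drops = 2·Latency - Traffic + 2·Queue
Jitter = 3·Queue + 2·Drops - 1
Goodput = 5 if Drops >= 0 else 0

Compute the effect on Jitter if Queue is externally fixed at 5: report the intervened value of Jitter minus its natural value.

14

The intervention breaks the incoming arrows to Queue: Queue = 5 if Traffic >= 1 else 3 no longer applies, and Queue = 5.
Latency = -Traffic + 3  [with Traffic=-2]  = 5
Drops = 2·Latency - Traffic + 2·Queue  [with Latency=5, Traffic=-2, Queue=5]  = 22
Jitter = 3·Queue + 2·Drops - 1  [with Queue=5, Drops=22]  = 58
Without intervention: Latency = -Traffic + 3  [with Traffic=-2]  = 5; Queue = 5 if Traffic >= 1 else 3  [with Traffic=-2]  = 3; Drops = 2·Latency - Traffic + 2·Queue  [with Latency=5, Traffic=-2, Queue=3]  = 18; Jitter = 3·Queue + 2·Drops - 1  [with Queue=3, Drops=18]  = 44.
Change = 58 − 44 = 14.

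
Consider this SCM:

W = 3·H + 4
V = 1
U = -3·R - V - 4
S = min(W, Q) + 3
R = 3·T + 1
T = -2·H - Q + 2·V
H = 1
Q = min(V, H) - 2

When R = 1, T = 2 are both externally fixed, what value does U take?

-8

Under do(R = 1, T = 2), each intervened variable's structural equation is replaced by its fixed value.
U = -3·R - V - 4  [with R=1, V=1]  = -8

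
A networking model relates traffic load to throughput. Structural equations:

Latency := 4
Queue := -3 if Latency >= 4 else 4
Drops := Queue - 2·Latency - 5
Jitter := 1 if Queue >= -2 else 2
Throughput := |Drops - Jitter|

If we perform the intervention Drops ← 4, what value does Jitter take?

The intervention breaks the incoming arrows to Drops: Drops := Queue - 2·Latency - 5 no longer applies, and Drops = 4.
Jitter is not downstream of the intervention, so its value is determined by the original equations.
Queue = -3 if Latency >= 4 else 4  [with Latency=4]  = -3
Jitter = 1 if Queue >= -2 else 2  [with Queue=-3]  = 2

2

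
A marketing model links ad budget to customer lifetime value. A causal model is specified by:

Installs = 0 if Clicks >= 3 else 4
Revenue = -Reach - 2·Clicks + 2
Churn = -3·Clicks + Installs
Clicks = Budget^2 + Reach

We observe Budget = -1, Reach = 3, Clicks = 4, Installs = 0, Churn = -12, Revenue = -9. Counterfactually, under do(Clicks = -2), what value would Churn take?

10

do(Clicks=-2) replaces the equation Clicks = Budget^2 + Reach with the constant Clicks = -2.
Installs = 0 if Clicks >= 3 else 4  [with Clicks=-2]  = 4
Churn = -3·Clicks + Installs  [with Clicks=-2, Installs=4]  = 10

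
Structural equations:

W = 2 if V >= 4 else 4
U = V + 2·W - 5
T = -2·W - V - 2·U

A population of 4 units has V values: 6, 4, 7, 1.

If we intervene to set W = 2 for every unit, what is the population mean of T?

-15.5

do(W=2) breaks W's dependence on V. With W=2 fixed, T across the units is -20, -14, -23, -5, mean -15.5.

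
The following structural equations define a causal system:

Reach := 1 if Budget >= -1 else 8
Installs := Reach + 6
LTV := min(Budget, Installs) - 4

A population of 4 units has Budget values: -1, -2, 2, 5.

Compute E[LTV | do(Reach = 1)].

-3

do(Reach=1) breaks Reach's dependence on Budget. With Reach=1 fixed, LTV across the units is -5, -6, -2, 1, mean -3.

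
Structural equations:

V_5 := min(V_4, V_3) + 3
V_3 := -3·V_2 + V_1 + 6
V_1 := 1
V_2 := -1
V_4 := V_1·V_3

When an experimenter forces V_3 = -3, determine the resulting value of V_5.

0

do(V_3=-3) replaces the equation V_3 := -3·V_2 + V_1 + 6 with the constant V_3 = -3.
V_4 = V_1·V_3  [with V_1=1, V_3=-3]  = -3
V_5 = min(V_4, V_3) + 3  [with V_4=-3, V_3=-3]  = 0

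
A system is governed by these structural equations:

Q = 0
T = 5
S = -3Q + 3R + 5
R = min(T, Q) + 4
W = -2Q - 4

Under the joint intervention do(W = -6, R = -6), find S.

The joint intervention fixes W = -6, R = -6, removing each variable's own equation.
S = -3Q + 3R + 5  [with Q=0, R=-6]  = -13

-13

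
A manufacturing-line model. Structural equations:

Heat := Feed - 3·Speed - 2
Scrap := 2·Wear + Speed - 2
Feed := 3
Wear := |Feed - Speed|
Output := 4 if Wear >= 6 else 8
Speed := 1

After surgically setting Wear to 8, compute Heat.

Under do(Wear=8), the mechanism Wear := |Feed - Speed| is discarded; Wear is fixed at 8.
Since Heat is not a descendant of the intervened variable, it is unaffected.
Heat = Feed - 3·Speed - 2  [with Feed=3, Speed=1]  = -2

-2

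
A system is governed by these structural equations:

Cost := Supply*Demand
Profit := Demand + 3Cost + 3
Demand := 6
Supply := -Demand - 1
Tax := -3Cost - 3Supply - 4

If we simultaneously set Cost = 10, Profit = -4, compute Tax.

The joint intervention fixes Cost = 10, Profit = -4, removing each variable's own equation.
Supply = -Demand - 1  [with Demand=6]  = -7
Tax = -3Cost - 3Supply - 4  [with Cost=10, Supply=-7]  = -13

-13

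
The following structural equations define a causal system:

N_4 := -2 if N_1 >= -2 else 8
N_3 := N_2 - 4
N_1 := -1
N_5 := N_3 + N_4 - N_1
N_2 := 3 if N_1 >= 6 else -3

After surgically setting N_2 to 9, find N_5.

4

do(N_2=9) replaces the equation N_2 := 3 if N_1 >= 6 else -3 with the constant N_2 = 9.
N_3 = N_2 - 4  [with N_2=9]  = 5
N_4 = -2 if N_1 >= -2 else 8  [with N_1=-1]  = -2
N_5 = N_3 + N_4 - N_1  [with N_3=5, N_4=-2, N_1=-1]  = 4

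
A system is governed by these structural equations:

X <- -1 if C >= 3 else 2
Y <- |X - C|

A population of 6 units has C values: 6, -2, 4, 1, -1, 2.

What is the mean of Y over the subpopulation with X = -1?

Observing X=-1 restricts to units where X's equation naturally yields -1: C ∈ {6, 4}. In that subpopulation Y = 7, 5, mean 6.

6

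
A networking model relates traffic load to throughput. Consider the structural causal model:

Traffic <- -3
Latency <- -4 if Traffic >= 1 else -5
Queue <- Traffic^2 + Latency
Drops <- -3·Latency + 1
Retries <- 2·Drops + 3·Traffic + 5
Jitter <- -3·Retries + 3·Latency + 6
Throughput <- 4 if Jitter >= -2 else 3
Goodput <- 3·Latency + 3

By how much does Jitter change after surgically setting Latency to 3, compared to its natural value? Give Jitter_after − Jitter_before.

168

Under do(Latency=3), the mechanism Latency <- -4 if Traffic >= 1 else -5 is discarded; Latency is fixed at 3.
Drops = -3·Latency + 1  [with Latency=3]  = -8
Retries = 2·Drops + 3·Traffic + 5  [with Drops=-8, Traffic=-3]  = -20
Jitter = -3·Retries + 3·Latency + 6  [with Retries=-20, Latency=3]  = 75
Without intervention: Latency = -4 if Traffic >= 1 else -5  [with Traffic=-3]  = -5; Drops = -3·Latency + 1  [with Latency=-5]  = 16; Retries = 2·Drops + 3·Traffic + 5  [with Drops=16, Traffic=-3]  = 28; Jitter = -3·Retries + 3·Latency + 6  [with Retries=28, Latency=-5]  = -93.
Change = 75 − (-93) = 168.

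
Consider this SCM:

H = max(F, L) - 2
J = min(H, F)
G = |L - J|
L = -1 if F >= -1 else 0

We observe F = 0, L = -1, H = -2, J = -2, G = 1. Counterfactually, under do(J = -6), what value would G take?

5

Intervening sets J = -6 and removes its equation (J = min(H, F)).
L = -1 if F >= -1 else 0  [with F=0]  = -1
G = |L - J|  [with L=-1, J=-6]  = 5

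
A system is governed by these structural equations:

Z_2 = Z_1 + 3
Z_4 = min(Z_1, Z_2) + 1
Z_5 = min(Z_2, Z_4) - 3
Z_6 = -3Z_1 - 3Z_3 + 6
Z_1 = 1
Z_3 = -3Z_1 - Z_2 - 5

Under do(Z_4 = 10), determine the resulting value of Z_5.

1

Intervening sets Z_4 = 10 and removes its equation (Z_4 = min(Z_1, Z_2) + 1).
Z_2 = Z_1 + 3  [with Z_1=1]  = 4
Z_5 = min(Z_2, Z_4) - 3  [with Z_2=4, Z_4=10]  = 1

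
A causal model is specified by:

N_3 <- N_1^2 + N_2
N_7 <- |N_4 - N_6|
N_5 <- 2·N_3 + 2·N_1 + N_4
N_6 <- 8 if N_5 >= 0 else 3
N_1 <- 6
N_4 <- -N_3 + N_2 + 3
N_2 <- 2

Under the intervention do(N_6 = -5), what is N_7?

Intervening sets N_6 = -5 and removes its equation (N_6 <- 8 if N_5 >= 0 else 3).
N_3 = N_1^2 + N_2  [with N_1=6, N_2=2]  = 38
N_4 = -N_3 + N_2 + 3  [with N_3=38, N_2=2]  = -33
N_7 = |N_4 - N_6|  [with N_4=-33, N_6=-5]  = 28

28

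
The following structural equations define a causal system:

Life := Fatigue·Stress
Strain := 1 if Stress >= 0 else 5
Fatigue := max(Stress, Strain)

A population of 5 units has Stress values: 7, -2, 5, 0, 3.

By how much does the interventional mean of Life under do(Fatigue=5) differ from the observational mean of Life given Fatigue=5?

The intervention sets Fatigue=5 in all 5 units regardless of Stress. Recomputing Life per unit gives 35, -10, 25, 0, 15; average 13.
Conditioning on Fatigue=5 selects the 2 unit(s) with Stress ∈ {-2, 5}. Their Life values: -10, 25. Mean = 7.5.
Difference = 13 − 7.5 = 5.5.

5.5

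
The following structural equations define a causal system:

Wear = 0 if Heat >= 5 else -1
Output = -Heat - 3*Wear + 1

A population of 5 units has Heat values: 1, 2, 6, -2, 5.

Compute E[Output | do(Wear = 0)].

-1.4

Under do(Wear=0), Wear's equation is replaced by Wear=0 for every unit. Per-unit Output: 0, -1, -5, 3, -4. Mean = -1.4.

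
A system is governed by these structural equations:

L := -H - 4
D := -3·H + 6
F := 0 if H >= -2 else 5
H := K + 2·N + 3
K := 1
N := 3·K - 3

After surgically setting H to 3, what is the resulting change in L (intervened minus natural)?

1

The intervention breaks the incoming arrows to H: H := K + 2·N + 3 no longer applies, and H = 3.
L = -H - 4  [with H=3]  = -7
Without intervention: N = 3·K - 3  [with K=1]  = 0; H = K + 2·N + 3  [with K=1, N=0]  = 4; L = -H - 4  [with H=4]  = -8.
Change = -7 − (-8) = 1.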